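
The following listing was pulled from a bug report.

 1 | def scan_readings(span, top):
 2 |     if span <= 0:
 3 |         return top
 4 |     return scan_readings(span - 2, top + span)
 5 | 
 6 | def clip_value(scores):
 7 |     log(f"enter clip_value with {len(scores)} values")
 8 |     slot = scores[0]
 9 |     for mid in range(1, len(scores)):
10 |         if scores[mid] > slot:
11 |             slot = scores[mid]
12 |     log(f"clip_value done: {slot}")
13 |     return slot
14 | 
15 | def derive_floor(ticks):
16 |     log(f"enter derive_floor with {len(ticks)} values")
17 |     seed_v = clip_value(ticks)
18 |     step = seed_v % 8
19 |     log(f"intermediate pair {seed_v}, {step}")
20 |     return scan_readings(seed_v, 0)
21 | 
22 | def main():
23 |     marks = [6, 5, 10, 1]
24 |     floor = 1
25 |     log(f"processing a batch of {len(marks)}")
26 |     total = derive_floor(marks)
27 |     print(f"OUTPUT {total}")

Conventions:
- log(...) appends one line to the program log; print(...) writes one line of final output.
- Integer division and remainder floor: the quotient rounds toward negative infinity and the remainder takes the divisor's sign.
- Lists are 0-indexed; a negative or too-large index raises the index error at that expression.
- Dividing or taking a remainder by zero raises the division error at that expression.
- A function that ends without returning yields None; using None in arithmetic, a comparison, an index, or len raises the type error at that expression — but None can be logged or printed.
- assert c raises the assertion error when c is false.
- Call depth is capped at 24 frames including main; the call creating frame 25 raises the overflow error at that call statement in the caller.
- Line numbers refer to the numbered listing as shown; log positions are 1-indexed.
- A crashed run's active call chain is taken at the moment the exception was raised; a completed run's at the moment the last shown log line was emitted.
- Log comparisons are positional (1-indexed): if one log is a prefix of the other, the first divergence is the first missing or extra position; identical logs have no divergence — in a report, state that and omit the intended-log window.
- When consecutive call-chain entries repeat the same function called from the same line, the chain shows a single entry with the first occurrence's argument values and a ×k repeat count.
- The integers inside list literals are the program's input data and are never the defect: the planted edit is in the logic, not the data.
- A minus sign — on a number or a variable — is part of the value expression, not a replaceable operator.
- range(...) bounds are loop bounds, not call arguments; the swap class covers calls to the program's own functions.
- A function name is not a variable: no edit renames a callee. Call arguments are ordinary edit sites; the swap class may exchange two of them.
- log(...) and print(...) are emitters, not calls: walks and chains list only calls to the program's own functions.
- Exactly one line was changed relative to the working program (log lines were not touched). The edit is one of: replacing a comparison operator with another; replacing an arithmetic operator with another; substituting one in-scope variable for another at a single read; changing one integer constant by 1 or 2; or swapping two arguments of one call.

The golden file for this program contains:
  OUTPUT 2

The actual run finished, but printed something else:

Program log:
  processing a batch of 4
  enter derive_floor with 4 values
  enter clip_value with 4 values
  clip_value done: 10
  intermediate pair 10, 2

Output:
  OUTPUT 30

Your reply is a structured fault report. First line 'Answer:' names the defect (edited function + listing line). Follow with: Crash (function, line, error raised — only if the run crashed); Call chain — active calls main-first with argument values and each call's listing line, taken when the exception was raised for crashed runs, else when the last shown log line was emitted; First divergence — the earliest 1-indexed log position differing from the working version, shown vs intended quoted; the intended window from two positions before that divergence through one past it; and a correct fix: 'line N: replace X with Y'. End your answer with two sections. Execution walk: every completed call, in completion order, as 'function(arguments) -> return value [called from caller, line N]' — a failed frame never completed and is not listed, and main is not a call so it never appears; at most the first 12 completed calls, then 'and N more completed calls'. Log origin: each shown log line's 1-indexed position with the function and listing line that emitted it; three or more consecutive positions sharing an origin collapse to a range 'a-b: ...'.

Answer: the defect is in derive_floor at line 20.
The tell: Every logged value matches the working version; the printed result is what differs.
Call chain: main -> derive_floor([6, 5, 10, 1]) (called at line 26).
First divergence: none — the logs agree in full.
Execution walk:
  clip_value([6, 5, 10, 1]) -> 10  [called from derive_floor, line 17]
  scan_readings(0, 30) -> 30  [called from scan_readings, line 4]
  scan_readings(2, 28) -> 30  [called from scan_readings, line 4]
  scan_readings(4, 24) -> 30  [called from scan_readings, line 4]
  scan_readings(6, 18) -> 30  [called from scan_readings, line 4]
  scan_readings(8, 10) -> 30  [called from scan_readings, line 4]
  scan_readings(10, 0) -> 30  [called from derive_floor, line 20]
  derive_floor([6, 5, 10, 1]) -> 30  [called from main, line 26]
Log line origins:
  1 — main, line 25
  2 — derive_floor, line 16
  3 — clip_value, line 7
  4 — clip_value, line 12
  5 — derive_floor, line 19
A correct fix: line 20: replace `seed_v` with `step`.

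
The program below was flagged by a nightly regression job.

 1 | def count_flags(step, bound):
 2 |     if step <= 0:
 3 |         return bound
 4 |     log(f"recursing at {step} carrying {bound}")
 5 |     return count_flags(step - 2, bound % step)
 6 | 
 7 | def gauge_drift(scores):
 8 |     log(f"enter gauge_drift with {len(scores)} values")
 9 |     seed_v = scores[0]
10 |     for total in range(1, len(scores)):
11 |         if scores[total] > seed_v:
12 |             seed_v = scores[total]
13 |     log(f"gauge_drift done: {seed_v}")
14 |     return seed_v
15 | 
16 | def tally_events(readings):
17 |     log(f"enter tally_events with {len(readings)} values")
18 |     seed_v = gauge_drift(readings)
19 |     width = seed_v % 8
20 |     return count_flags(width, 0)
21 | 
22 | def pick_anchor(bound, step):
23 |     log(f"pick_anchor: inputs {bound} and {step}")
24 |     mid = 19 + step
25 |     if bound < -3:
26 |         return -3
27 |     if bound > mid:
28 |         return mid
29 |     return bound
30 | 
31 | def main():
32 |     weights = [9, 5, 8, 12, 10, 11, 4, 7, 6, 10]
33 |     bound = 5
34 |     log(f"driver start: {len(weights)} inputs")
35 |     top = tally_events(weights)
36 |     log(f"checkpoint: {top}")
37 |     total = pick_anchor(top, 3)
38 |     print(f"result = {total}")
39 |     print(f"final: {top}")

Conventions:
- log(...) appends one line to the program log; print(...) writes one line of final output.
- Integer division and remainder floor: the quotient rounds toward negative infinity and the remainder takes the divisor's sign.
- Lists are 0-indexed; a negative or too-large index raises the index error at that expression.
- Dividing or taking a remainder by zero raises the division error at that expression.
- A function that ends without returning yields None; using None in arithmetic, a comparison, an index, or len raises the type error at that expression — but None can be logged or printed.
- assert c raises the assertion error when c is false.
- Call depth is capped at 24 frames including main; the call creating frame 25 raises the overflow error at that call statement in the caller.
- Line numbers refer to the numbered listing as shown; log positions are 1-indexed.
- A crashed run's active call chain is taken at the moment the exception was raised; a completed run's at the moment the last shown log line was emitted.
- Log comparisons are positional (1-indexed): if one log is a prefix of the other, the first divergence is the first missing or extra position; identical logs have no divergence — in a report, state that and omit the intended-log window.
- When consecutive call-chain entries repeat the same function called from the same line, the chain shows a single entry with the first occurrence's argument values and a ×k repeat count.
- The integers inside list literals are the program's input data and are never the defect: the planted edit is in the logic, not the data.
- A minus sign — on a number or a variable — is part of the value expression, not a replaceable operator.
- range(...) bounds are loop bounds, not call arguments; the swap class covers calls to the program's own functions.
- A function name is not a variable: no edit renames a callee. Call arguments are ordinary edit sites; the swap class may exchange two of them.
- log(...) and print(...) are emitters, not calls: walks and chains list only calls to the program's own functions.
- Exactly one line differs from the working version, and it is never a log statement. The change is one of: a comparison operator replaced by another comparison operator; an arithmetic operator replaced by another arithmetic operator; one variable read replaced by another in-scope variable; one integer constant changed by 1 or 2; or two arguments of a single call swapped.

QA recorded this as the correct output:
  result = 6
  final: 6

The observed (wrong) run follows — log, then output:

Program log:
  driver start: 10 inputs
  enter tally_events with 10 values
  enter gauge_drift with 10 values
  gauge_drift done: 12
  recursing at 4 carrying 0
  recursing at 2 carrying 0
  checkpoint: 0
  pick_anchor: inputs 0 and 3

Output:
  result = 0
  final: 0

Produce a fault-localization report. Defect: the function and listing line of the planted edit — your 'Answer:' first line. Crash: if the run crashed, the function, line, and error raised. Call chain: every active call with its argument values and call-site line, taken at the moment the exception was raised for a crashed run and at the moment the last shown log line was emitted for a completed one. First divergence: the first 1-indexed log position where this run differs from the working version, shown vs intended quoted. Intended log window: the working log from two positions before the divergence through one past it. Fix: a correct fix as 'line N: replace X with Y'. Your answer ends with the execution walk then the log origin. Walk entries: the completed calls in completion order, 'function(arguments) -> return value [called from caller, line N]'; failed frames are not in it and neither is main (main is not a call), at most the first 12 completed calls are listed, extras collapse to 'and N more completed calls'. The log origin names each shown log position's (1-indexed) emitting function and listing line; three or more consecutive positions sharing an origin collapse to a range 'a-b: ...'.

Answer: the defect is in count_flags at line 5.
The tell: The log first diverges at position 6: the faulty run prints 'recursing at 2 carrying 0' where the working version prints 'recursing at 2 carrying 4'.
Call chain: main -> pick_anchor(0, 3) (called at line 37).
First divergence: position 6 — the shown line 'recursing at 2 carrying 0' should read 'recursing at 2 carrying 4'.
Intended log window:
  4: gauge_drift done: 12
  5: recursing at 4 carrying 0
  6: recursing at 2 carrying 4
  7: checkpoint: 6
Execution walk:
  gauge_drift([9, 5, 8, 12, 10, 11, 4, 7, 6, 10]) -> 12  [called from tally_events, line 18]
  count_flags(0, 0) -> 0  [called from count_flags, line 5]
  count_flags(2, 0) -> 0  [called from count_flags, line 5]
  count_flags(4, 0) -> 0  [called from tally_events, line 20]
  tally_events([9, 5, 8, 12, 10, 11, 4, 7, 6, 10]) -> 0  [called from main, line 35]
  pick_anchor(0, 3) -> 0  [called from main, line 37]
Log origin:
  1: logged in main at line 34
  2: logged in tally_events at line 17
  3: logged in gauge_drift at line 8
  4: logged in gauge_drift at line 13
  5: logged in count_flags at line 4
  6: logged in count_flags at line 4
  7: logged in main at line 36
  8: logged in pick_anchor at line 23
A correct fix: line 5: replace `%` with `+`.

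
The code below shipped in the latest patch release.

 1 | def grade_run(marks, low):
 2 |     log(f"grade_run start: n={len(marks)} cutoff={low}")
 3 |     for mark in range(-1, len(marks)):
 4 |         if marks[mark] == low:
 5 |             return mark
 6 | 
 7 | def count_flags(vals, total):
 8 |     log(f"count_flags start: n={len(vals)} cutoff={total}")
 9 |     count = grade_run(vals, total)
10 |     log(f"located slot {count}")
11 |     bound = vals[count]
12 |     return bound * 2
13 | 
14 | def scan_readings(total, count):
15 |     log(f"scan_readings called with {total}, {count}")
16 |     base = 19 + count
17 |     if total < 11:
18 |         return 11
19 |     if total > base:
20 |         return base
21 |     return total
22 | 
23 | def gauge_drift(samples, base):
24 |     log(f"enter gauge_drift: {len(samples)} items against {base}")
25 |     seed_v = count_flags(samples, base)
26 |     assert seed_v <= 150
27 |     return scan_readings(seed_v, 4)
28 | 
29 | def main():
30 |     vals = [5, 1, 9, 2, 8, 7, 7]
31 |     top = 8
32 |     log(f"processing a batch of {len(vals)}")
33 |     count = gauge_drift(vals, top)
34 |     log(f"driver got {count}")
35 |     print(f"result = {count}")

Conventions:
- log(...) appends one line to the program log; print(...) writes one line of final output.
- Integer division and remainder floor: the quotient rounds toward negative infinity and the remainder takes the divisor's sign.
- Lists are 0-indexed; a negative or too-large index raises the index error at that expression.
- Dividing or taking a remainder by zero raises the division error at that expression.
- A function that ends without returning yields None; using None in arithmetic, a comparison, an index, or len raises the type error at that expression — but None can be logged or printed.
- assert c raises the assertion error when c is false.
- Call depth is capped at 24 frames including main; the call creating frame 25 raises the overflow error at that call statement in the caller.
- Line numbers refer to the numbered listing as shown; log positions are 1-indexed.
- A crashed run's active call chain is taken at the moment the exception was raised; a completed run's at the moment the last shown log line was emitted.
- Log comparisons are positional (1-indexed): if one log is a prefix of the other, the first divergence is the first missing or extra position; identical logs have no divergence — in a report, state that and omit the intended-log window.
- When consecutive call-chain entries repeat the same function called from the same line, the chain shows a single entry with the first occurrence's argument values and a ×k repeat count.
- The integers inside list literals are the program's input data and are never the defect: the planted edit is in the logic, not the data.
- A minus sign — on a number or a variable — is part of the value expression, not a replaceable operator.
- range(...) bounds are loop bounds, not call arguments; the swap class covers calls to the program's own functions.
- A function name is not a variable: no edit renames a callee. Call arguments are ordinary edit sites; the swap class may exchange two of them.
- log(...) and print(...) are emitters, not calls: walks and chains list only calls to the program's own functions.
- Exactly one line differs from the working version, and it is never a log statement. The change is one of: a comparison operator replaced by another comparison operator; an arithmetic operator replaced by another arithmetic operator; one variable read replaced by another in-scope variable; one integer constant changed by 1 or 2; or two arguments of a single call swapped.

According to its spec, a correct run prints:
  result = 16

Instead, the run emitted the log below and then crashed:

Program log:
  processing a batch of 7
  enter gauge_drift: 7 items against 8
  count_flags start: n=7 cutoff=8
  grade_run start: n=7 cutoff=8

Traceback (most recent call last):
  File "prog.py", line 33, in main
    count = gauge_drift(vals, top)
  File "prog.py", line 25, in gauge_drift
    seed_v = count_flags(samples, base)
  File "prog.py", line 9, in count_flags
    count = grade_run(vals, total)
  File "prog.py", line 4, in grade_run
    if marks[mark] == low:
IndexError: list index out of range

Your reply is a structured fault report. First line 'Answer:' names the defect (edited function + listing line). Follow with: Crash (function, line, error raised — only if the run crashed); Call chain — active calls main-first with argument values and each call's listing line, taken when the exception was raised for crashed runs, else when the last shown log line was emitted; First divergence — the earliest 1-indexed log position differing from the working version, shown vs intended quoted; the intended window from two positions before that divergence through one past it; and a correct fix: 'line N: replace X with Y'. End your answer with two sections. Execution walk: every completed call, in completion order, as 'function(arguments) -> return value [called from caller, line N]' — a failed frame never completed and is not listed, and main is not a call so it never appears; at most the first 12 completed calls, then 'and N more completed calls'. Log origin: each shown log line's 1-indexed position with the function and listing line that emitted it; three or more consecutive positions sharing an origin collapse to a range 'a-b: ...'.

Answer: the defect is in grade_run at line 3.
Key fact: The log ends early — 4 lines, where the working version next logs 'located slot 4'.
Crash: grade_run, line 4, IndexError.
Call chain: main -> gauge_drift([5, 1, 9, 2, 8, 7, 7], 8) (called at line 33) -> count_flags([5, 1, 9, 2, 8, 7, 7], 8) (called at line 25) -> grade_run([5, 1, 9, 2, 8, 7, 7], 8) (called at line 9).
First divergence: position 5; the shown log stops at 4 lines while the working version next logs 'located slot 4'.
Intended log window:
  3: count_flags start: n=7 cutoff=8
  4: grade_run start: n=7 cutoff=8
  5: located slot 4
  6: scan_readings called with 16, 4
Execution walk:
  (no call completed)
Origin of each log line:
  1: from main, line 32
  2: from gauge_drift, line 24
  3: from count_flags, line 8
  4: from grade_run, line 2
A correct fix: line 3: replace `-1` with `0`.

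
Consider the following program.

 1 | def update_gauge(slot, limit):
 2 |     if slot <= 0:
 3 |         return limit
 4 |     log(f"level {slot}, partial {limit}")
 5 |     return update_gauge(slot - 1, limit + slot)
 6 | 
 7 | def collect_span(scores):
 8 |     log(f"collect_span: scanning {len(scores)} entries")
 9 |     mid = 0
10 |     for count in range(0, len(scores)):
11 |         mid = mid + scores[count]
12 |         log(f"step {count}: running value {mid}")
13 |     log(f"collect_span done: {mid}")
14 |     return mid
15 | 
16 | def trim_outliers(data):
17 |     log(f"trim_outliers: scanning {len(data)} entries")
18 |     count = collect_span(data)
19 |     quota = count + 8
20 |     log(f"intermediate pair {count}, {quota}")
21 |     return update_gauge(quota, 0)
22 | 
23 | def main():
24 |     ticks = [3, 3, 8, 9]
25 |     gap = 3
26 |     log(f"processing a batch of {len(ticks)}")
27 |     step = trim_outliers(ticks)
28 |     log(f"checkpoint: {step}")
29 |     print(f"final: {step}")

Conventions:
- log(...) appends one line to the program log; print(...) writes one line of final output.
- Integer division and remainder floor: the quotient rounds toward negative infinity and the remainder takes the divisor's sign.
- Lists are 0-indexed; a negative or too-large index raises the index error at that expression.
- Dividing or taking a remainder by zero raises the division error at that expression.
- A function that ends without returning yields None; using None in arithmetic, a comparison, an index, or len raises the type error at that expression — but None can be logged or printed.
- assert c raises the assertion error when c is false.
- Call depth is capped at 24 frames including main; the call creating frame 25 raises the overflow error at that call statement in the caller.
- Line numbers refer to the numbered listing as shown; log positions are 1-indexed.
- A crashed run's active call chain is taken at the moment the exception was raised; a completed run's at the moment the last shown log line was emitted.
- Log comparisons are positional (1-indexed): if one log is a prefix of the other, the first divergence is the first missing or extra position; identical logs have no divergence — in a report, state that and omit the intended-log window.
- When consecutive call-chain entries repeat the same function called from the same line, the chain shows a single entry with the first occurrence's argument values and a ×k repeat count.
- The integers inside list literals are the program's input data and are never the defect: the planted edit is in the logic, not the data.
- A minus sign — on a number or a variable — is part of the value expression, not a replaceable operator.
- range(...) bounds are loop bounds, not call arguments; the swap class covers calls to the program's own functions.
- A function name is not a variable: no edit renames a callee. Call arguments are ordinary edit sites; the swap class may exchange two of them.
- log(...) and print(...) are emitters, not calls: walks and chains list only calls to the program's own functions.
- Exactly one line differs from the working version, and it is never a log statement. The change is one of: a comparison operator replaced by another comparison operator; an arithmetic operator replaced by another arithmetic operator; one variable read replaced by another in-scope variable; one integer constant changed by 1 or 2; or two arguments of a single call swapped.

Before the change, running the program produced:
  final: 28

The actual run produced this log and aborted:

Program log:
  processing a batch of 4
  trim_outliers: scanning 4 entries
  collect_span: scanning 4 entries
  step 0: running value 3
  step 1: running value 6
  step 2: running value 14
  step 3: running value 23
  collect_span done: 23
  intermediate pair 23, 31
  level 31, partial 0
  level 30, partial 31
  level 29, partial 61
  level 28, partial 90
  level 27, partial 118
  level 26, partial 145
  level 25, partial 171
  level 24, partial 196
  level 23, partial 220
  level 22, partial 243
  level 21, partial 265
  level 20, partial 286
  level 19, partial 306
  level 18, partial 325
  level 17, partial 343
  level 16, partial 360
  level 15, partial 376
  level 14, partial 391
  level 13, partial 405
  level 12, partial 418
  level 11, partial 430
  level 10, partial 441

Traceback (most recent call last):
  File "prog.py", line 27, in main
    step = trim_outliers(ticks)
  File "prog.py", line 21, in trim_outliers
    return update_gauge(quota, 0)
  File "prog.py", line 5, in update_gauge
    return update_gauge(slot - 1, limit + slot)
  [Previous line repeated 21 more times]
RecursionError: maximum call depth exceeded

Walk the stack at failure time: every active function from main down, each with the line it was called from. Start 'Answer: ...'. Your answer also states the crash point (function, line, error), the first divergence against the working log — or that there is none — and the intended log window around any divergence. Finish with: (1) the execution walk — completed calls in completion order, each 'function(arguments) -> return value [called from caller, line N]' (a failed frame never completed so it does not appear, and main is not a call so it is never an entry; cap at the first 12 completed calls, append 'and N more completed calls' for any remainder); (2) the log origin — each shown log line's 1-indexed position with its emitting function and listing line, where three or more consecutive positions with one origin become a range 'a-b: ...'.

Answer: main -> trim_outliers (called at line 27) -> update_gauge (called at line 21) -> update_gauge (called at line 5) ×21.
The tell: Everything matches until log position 9, which reads 'intermediate pair 23, 31' in place of 'intermediate pair 23, 7'.
Crash: update_gauge, line 5, RecursionError.
First divergence: at position 9 the run shows 'intermediate pair 23, 31' where the working version logs 'intermediate pair 23, 7'.
Intended log window:
  7: step 3: running value 23
  8: collect_span done: 23
  9: intermediate pair 23, 7
  10: level 7, partial 0
Execution walk:
  collect_span([3, 3, 8, 9]) -> 23  [called from trim_outliers, line 18]
Log origin:
  1: emitted by main (line 26)
  2: emitted by trim_outliers (line 17)
  3: emitted by collect_span (line 8)
  4-7: emitted by collect_span (line 12)
  8: emitted by collect_span (line 13)
  9: emitted by trim_outliers (line 20)
  10-31: emitted by update_gauge (line 4)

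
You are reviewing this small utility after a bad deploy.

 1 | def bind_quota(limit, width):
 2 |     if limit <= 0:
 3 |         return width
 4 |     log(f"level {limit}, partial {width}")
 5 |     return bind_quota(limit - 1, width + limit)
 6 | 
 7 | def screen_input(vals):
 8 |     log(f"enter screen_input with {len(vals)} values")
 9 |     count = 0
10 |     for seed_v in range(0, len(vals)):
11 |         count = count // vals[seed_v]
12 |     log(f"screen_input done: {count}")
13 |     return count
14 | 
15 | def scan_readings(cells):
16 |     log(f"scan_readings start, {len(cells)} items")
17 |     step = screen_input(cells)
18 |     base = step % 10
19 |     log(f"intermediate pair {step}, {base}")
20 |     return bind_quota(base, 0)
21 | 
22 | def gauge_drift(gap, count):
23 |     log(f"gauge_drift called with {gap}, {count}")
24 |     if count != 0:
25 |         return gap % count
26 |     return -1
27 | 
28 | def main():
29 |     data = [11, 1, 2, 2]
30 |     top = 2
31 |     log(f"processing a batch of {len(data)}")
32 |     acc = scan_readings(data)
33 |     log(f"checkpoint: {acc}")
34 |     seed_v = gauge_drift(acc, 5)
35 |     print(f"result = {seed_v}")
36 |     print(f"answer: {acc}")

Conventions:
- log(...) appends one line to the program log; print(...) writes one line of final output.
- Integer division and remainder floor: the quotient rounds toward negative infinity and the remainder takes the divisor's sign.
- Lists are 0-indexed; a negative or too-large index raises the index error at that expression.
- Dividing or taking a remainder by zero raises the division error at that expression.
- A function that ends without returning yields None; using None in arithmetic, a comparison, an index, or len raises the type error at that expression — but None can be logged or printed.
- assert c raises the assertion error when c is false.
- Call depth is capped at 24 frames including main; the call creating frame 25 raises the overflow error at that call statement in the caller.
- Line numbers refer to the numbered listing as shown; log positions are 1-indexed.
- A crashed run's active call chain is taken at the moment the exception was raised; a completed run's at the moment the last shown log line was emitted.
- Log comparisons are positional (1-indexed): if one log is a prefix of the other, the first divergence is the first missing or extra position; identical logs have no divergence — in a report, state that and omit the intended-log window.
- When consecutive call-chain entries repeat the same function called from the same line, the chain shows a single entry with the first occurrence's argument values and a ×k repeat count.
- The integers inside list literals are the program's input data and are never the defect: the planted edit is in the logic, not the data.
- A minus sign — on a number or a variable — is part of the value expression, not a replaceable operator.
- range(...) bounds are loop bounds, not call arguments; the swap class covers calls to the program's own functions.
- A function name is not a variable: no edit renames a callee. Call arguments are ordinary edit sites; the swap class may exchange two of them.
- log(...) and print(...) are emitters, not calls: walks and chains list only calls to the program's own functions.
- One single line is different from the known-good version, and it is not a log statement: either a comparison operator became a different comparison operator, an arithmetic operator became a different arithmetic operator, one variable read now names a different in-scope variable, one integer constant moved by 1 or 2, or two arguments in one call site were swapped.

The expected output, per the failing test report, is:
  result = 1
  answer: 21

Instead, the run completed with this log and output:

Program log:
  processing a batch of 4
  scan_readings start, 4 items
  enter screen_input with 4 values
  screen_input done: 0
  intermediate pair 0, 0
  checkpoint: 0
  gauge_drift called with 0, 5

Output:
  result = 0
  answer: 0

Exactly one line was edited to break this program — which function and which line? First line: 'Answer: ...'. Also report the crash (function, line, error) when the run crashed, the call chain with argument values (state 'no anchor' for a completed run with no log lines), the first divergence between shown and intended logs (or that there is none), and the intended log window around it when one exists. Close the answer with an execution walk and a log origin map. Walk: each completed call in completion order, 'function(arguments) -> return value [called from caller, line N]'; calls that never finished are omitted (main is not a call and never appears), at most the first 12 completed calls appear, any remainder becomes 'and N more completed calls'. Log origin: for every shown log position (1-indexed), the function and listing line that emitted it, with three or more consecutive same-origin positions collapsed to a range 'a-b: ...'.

Answer: the defect is in screen_input at line 11.
Core observation: Everything matches until log position 4, which reads 'screen_input done: 0' in place of 'screen_input done: 16'.
Call chain: main -> gauge_drift(0, 5) (called at line 34).
First divergence: position 4 — shown 'screen_input done: 0', intended 'screen_input done: 16'.
Intended log window:
  2: scan_readings start, 4 items
  3: enter screen_input with 4 values
  4: screen_input done: 16
  5: intermediate pair 16, 6
Execution walk:
  screen_input([11, 1, 2, 2]) -> 0  [called from scan_readings, line 17]
  bind_quota(0, 0) -> 0  [called from scan_readings, line 20]
  scan_readings([11, 1, 2, 2]) -> 0  [called from main, line 32]
  gauge_drift(0, 5) -> 0  [called from main, line 34]
Log origin:
  1 — main, line 31
  2 — scan_readings, line 16
  3 — screen_input, line 8
  4 — screen_input, line 12
  5 — scan_readings, line 19
  6 — main, line 33
  7 — gauge_drift, line 23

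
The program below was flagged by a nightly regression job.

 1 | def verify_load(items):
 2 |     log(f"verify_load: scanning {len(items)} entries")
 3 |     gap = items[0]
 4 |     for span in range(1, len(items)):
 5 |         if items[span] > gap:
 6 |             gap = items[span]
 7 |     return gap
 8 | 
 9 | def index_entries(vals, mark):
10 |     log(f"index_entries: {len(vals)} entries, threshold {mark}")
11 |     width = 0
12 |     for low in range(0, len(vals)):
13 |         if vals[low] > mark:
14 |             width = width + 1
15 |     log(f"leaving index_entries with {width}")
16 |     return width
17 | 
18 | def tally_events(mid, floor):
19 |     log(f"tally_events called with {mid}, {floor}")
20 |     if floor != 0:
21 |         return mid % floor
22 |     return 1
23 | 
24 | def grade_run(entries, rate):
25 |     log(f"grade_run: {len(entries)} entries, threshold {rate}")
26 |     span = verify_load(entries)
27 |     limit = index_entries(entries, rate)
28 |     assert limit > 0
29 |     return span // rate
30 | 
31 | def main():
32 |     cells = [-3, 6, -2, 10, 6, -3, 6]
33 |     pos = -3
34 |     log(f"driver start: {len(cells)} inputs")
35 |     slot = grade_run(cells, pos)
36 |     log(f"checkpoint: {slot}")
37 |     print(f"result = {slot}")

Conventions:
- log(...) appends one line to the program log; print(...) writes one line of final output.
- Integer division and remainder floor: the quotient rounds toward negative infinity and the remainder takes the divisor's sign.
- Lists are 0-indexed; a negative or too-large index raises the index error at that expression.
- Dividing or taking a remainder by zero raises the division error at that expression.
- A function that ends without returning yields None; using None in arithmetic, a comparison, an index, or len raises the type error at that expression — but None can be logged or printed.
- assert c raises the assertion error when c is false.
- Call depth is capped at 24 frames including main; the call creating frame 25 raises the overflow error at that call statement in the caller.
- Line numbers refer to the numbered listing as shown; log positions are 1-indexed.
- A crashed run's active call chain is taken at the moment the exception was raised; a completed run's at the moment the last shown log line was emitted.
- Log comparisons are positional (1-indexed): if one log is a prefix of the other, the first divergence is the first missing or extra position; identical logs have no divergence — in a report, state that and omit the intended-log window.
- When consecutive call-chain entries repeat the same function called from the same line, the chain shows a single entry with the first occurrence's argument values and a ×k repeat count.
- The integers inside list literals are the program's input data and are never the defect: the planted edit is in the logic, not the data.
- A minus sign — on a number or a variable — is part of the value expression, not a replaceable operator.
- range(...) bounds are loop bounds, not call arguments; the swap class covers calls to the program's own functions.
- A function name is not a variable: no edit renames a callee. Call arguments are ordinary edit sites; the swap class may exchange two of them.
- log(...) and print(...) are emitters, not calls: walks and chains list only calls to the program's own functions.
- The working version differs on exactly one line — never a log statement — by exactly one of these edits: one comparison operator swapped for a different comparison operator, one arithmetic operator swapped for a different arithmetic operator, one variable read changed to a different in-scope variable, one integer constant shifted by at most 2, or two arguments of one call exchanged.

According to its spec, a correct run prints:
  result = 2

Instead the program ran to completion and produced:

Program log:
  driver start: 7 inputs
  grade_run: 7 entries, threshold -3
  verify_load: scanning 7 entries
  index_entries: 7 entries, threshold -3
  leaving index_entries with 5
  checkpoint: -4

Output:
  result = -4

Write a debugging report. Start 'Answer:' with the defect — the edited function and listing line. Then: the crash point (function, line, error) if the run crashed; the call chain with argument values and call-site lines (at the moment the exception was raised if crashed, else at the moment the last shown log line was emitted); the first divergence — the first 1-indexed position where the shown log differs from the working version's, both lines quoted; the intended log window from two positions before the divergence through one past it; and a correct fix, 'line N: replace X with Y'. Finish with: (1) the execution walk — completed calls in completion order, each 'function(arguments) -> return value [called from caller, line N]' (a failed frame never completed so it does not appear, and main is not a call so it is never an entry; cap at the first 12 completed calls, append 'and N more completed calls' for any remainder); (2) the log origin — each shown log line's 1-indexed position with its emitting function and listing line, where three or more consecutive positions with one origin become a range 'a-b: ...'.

Answer: the defect is in grade_run at line 29.
Core observation: The log first diverges at position 6: the faulty run prints 'checkpoint: -4' where the working version prints 'checkpoint: 2'.
Call chain: main.
First divergence: position 6; shown 'checkpoint: -4' vs intended 'checkpoint: 2'.
Intended log window:
  4: index_entries: 7 entries, threshold -3
  5: leaving index_entries with 5
  6: checkpoint: 2
Execution walk:
  verify_load([-3, 6, -2, 10, 6, -3, 6]) -> 10  [called from grade_run, line 26]
  index_entries([-3, 6, -2, 10, 6, -3, 6], -3) -> 5  [called from grade_run, line 27]
  grade_run([-3, 6, -2, 10, 6, -3, 6], -3) -> -4  [called from main, line 35]
Log origins:
  1 — main, line 34
  2 — grade_run, line 25
  3 — verify_load, line 2
  4 — index_entries, line 10
  5 — index_entries, line 15
  6 — main, line 36
A correct fix: line 29: replace `rate` with `limit`.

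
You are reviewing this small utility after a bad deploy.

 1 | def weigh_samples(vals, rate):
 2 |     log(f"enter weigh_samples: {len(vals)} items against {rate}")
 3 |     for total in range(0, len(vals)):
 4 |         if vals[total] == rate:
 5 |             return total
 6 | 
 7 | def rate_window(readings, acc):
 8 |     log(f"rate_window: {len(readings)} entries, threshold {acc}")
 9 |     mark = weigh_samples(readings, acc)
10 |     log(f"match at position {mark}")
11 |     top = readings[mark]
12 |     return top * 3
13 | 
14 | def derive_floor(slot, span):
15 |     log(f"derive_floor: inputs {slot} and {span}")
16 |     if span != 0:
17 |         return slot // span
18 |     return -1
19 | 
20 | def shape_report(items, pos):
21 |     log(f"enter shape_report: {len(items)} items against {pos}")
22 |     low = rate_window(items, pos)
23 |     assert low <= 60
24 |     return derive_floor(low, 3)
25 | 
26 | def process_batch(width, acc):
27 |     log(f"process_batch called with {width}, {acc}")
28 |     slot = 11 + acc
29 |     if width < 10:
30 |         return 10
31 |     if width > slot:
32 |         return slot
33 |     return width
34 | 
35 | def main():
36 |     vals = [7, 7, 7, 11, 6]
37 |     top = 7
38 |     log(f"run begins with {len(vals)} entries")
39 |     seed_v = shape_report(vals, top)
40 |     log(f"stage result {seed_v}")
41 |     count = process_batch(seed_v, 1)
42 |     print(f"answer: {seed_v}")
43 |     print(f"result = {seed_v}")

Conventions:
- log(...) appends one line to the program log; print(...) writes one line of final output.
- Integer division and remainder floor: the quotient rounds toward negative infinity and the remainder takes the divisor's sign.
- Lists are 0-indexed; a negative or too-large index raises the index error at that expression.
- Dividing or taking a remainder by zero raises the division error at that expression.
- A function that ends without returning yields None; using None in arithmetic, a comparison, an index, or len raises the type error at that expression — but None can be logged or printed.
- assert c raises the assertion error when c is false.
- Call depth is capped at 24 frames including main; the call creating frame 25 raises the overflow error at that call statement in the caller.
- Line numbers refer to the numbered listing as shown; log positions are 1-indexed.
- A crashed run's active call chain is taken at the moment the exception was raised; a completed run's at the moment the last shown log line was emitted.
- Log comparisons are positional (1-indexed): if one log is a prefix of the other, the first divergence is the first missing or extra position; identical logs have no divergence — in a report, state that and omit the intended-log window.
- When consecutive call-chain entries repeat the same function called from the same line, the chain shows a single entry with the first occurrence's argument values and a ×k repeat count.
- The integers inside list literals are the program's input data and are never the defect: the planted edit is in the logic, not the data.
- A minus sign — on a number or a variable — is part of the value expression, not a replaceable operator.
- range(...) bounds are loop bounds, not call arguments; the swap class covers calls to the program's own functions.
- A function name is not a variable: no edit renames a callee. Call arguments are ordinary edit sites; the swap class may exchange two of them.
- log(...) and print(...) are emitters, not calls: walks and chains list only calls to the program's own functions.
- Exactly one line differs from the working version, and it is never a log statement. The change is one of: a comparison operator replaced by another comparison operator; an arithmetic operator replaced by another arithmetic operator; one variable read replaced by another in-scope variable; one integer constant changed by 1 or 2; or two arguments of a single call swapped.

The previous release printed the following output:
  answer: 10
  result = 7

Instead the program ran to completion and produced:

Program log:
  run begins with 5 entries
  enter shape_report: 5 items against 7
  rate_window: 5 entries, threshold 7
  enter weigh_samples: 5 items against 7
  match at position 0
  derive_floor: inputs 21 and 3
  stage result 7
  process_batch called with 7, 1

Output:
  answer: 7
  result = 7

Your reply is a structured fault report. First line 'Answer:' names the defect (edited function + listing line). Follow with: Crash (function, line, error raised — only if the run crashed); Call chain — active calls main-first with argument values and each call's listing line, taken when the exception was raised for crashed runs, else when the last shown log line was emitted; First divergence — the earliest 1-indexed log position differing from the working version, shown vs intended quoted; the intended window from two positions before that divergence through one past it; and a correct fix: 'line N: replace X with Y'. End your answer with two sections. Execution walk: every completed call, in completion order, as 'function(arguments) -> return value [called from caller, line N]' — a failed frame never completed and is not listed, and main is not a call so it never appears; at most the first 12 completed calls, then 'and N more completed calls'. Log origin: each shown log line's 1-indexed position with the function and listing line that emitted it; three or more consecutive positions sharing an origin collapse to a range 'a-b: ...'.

Answer: the defect is in main at line 42.
Key fact: Nothing in the log betrays the bug — only the output does.
Call chain: main -> process_batch(7, 1) (called at line 41).
First divergence: none; the two logs match at every position.
Execution walk:
  weigh_samples([7, 7, 7, 11, 6], 7) -> 0  [called from rate_window, line 9]
  rate_window([7, 7, 7, 11, 6], 7) -> 21  [called from shape_report, line 22]
  derive_floor(21, 3) -> 7  [called from shape_report, line 24]
  shape_report([7, 7, 7, 11, 6], 7) -> 7  [called from main, line 39]
  process_batch(7, 1) -> 10  [called from main, line 41]
Log line origins:
  1: emitted by main (line 38)
  2: emitted by shape_report (line 21)
  3: emitted by rate_window (line 8)
  4: emitted by weigh_samples (line 2)
  5: emitted by rate_window (line 10)
  6: emitted by derive_floor (line 15)
  7: emitted by main (line 40)
  8: emitted by process_batch (line 27)
A correct fix: line 42: replace `seed_v` with `count`.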